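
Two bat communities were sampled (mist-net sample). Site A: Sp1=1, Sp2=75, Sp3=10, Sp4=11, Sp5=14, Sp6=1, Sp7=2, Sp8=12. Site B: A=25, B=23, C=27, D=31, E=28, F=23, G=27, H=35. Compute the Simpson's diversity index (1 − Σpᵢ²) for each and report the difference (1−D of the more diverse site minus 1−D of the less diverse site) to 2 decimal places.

0.26

Site A: N=126, proportions 0.0079, 0.5952, 0.0794, 0.0873, 0.1111, 0.0079, 0.0159, 0.0952, giving 1−D = 0.6100 (working shown to 4 dp, full precision carried).
Site B: N=219, proportions 0.1142, 0.105, 0.1233, 0.1416, 0.1279, 0.105, 0.1233, 0.1598, giving 1−D = 0.8726.
Difference = |0.6100 − 0.8726| = 0.2626, i.e. 0.26 to 2 decimal places.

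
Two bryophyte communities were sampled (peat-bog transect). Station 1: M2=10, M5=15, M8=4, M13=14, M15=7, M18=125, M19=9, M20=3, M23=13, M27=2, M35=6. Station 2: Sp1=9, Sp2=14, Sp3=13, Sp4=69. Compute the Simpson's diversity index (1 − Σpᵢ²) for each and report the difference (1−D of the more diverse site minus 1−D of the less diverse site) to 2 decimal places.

0.09

Station 1: N=208, proportions 0.0481, 0.0721, 0.0192, 0.0673, 0.0337, 0.601, 0.0433, 0.0144, 0.0625, 0.0096, 0.0288, giving 1−D = 0.6184 (working shown to 4 dp, full precision carried).
Station 2: N=105, proportions 0.0857, 0.1333, 0.1238, 0.6571, giving 1−D = 0.5277.
Difference = |0.6184 − 0.5277| = 0.0907, i.e. 0.09 to 2 decimal places.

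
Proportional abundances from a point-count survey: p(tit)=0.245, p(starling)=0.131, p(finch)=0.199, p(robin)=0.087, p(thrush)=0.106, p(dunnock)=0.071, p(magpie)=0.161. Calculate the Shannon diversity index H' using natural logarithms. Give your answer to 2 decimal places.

1.86

Each pᵢ ln pᵢ term (working shown to 4 dp, full precision carried): 0.245×(-1.4065)=-0.3446, 0.131×(-2.0326)=-0.2663, 0.199×(-1.6145)=-0.3213, 0.087×(-2.4418)=-0.2124, 0.106×(-2.2443)=-0.2379, 0.071×(-2.6451)=-0.1878, 0.161×(-1.8264)=-0.2940.
Sum = -1.8643, so H' = 1.86.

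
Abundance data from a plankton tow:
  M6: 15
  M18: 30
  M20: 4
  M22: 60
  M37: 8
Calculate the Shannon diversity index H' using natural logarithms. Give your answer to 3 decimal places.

Total N = 15+30+4+60+8 = 117, so the proportions are 0.12821, 0.25641, 0.03419, 0.51282, 0.06838 (working shown to 5 dp, full precision carried).
Each pᵢ ln pᵢ term: 0.12821×(-2.05412)=-0.26335, 0.25641×(-1.36098)=-0.34897, 0.03419×(-3.37588)=-0.11541, 0.51282×(-0.66783)=-0.34248, 0.06838×(-2.68273)=-0.18343.
Sum = -1.25364, so H' = 1.254.

1.254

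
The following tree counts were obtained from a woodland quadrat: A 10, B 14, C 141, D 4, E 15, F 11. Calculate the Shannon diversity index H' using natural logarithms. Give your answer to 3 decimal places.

1.015

Total N = 10+14+141+4+15+11 = 195, so the proportions are 0.05128, 0.07179, 0.72308, 0.02051, 0.07692, 0.05641 (working shown to 5 dp, full precision carried).
Each pᵢ ln pᵢ term: 0.05128×(-2.97041)=-0.15233, 0.07179×(-2.63394)=-0.18910, 0.72308×(-0.32424)=-0.23445, 0.02051×(-3.88671)=-0.07973, 0.07692×(-2.56495)=-0.19730, 0.05641×(-2.87510)=-0.16219.
Sum = -1.01510, so H' = 1.015.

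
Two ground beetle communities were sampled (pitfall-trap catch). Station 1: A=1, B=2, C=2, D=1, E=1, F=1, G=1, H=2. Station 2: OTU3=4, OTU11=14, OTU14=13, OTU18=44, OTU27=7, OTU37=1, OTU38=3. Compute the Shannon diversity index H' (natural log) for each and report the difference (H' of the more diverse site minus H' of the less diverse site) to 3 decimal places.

0.580

Station 1: N=11, proportions 0.09091, 0.18182, 0.18182, 0.09091, 0.09091, 0.09091, 0.09091, 0.18182, giving H' = 2.01981 (working shown to 5 dp, full precision carried).
Station 2: N=86, proportions 0.04651, 0.16279, 0.15116, 0.51163, 0.0814, 0.01163, 0.03488, giving H' = 1.43972.
Difference = |2.01981 − 1.43972| = 0.58009, i.e. 0.580 to 3 decimal places.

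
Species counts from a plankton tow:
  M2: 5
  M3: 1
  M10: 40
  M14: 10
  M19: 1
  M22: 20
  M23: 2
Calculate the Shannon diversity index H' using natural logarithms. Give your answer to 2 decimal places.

1.33

Total N = 5+1+40+10+1+20+2 = 79, so the proportions are 0.0633, 0.0127, 0.5063, 0.1266, 0.0127, 0.2532, 0.0253 (working shown to 4 dp, full precision carried).
Each pᵢ ln pᵢ term: 0.0633×(-2.7600)=-0.1747, 0.0127×(-4.3694)=-0.0553, 0.5063×(-0.6806)=-0.3446, 0.1266×(-2.0669)=-0.2616, 0.0127×(-4.3694)=-0.0553, 0.2532×(-1.3737)=-0.3478, 0.0253×(-3.6763)=-0.0931.
Sum = -1.3324, so H' = 1.33.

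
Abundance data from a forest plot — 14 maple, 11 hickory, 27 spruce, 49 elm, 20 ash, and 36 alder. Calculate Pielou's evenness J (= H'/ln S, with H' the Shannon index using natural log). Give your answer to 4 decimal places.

Total N = 14+11+27+49+20+36 = 157, so the proportions are 0.089172, 0.070064, 0.171975, 0.312102, 0.127389, 0.229299 (working shown to 6 dp, full precision carried).
H' = −Σ pᵢ ln pᵢ = −((-0.215545) + (-0.186254) + (-0.302745) + (-0.363419) + (-0.262486) + (-0.337695)) = 1.668145.
With S = 6 species, ln S = 1.791759, so J = 1.668145/1.791759 = 0.931010, i.e. 0.9310 to 4 decimal places.

0.9310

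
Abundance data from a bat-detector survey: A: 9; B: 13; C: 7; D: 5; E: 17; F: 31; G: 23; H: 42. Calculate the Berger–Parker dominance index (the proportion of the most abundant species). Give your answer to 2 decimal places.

Total N = 9+13+7+5+17+31+23+42 = 147, so the proportions are 0.0612, 0.0884, 0.0476, 0.034, 0.1156, 0.2109, 0.1565, 0.2857 (working shown to 4 dp, full precision carried).
The largest proportion is 0.2857, i.e. d = 0.29 to 2 decimal places.

0.29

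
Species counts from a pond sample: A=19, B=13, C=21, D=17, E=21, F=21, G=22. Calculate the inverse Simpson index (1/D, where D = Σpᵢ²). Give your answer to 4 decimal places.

6.8378

Total N = 19+13+21+17+21+21+22 = 134, so the proportions are 0.14179104, 0.09701493, 0.15671642, 0.12686567, 0.15671642, 0.15671642, 0.1641791 (working shown to 8 dp, full precision carried).
D = 0.14179104² + 0.09701493² + 0.15671642² + 0.12686567² + 0.15671642² + 0.15671642² + 0.1641791² = 0.02010470 + 0.00941190 + 0.02456004 + 0.01609490 + 0.02456004 + 0.02456004 + 0.02695478 = 0.14624638.
So 1/D = 6.837776, i.e. 6.8378 to 4 decimal places.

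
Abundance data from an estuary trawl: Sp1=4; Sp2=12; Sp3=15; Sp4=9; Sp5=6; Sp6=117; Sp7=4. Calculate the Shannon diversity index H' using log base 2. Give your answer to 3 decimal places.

1.602

Total N = 4+12+15+9+6+117+4 = 167, so the proportions are 0.02395, 0.07186, 0.08982, 0.05389, 0.03593, 0.7006, 0.02395 (working shown to 5 dp, full precision carried).
Each pᵢ log₂ pᵢ term: 0.02395×(-5.38370)=-0.12895, 0.07186×(-3.79874)=-0.27296, 0.08982×(-3.47681)=-0.31229, 0.05389×(-4.21378)=-0.22709, 0.03593×(-4.79874)=-0.17241, 0.7006×(-0.51334)=-0.35965, 0.02395×(-5.38370)=-0.12895.
Sum = -1.60230, so H' = 1.602.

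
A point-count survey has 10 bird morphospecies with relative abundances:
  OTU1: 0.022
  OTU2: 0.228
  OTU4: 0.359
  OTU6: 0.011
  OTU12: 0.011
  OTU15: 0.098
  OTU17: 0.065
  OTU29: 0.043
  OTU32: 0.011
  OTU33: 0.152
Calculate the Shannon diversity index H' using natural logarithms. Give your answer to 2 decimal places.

1.76

Each pᵢ ln pᵢ term (working shown to 4 dp, full precision carried): 0.022×(-3.8167)=-0.0840, 0.228×(-1.4784)=-0.3371, 0.359×(-1.0244)=-0.3678, 0.011×(-4.5099)=-0.0496, 0.011×(-4.5099)=-0.0496, 0.098×(-2.3228)=-0.2276, 0.065×(-2.7334)=-0.1777, 0.043×(-3.1466)=-0.1353, 0.011×(-4.5099)=-0.0496, 0.152×(-1.8839)=-0.2863.
Sum = -1.7646, so H' = 1.76.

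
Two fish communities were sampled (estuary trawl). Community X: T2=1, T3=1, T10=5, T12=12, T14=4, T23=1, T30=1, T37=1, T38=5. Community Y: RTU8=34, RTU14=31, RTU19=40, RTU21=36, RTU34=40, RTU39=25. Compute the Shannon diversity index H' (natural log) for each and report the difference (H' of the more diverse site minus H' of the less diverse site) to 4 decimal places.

0.0056

Community X: N=31, proportions 0.032258, 0.032258, 0.16129, 0.387097, 0.129032, 0.032258, 0.032258, 0.032258, 0.16129, giving H' = 1.774038 (working shown to 6 dp, full precision carried).
Community Y: N=206, proportions 0.165049, 0.150485, 0.194175, 0.174757, 0.194175, 0.121359, giving H' = 1.779630.
Difference = |1.774038 − 1.779630| = 0.005592, i.e. 0.0056 to 4 decimal places.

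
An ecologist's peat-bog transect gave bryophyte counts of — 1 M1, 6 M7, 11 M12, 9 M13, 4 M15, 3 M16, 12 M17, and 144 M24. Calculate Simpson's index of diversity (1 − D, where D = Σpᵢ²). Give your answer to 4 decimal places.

0.4143

Total N = 1+6+11+9+4+3+12+144 = 190, so the proportions are 0.005263, 0.031579, 0.057895, 0.047368, 0.021053, 0.015789, 0.063158, 0.757895 (working shown to 6 dp, full precision carried).
D = 0.005263² + 0.031579² + 0.057895² + 0.047368² + 0.021053² + 0.015789² + 0.063158² + 0.757895² = 0.000028 + 0.000997 + 0.003352 + 0.002244 + 0.000443 + 0.000249 + 0.003989 + 0.574404 = 0.585706.
So 1 − D = 0.414294, i.e. 0.4143 to 4 decimal places.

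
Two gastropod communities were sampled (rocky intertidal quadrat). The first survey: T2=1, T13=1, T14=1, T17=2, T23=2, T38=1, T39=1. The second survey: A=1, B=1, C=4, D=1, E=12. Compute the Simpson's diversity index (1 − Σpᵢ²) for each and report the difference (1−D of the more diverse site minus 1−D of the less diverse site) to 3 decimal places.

0.291

The first survey: N=9, proportions 0.11111, 0.11111, 0.11111, 0.22222, 0.22222, 0.11111, 0.11111, giving 1−D = 0.83951 (working shown to 5 dp, full precision carried).
The second survey: N=19, proportions 0.05263, 0.05263, 0.21053, 0.05263, 0.63158, giving 1−D = 0.54848.
Difference = |0.83951 − 0.54848| = 0.29103, i.e. 0.291 to 3 decimal places.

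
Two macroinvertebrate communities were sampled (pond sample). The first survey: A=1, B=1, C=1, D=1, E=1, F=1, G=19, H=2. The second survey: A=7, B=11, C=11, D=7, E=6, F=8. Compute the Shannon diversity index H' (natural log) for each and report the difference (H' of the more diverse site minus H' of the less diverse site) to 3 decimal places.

The first survey: N=27, proportions 0.03704, 0.03704, 0.03704, 0.03704, 0.03704, 0.03704, 0.7037, 0.07407, giving H' = 1.17248 (working shown to 5 dp, full precision carried).
The second survey: N=50, proportions 0.14, 0.22, 0.22, 0.14, 0.12, 0.16, giving H' = 1.76437.
Difference = |1.17248 − 1.76437| = 0.59189, i.e. 0.592 to 3 decimal places.

0.592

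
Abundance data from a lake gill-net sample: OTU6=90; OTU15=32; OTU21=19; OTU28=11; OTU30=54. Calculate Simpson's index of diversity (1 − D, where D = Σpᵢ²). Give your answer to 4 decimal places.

Total N = 90+32+19+11+54 = 206, so the proportions are 0.436893, 0.15534, 0.092233, 0.053398, 0.262136 (working shown to 6 dp, full precision carried).
D = 0.436893² + 0.15534² + 0.092233² + 0.053398² + 0.262136² = 0.190876 + 0.024130 + 0.008507 + 0.002851 + 0.068715 = 0.295080.
So 1 − D = 0.704920, i.e. 0.7049 to 4 decimal places.

0.7049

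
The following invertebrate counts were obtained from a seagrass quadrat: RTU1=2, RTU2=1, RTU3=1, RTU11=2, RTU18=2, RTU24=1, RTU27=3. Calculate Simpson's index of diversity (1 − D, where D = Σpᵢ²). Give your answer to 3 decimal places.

Total N = 2+1+1+2+2+1+3 = 12, so the proportions are 0.16667, 0.08333, 0.08333, 0.16667, 0.16667, 0.08333, 0.25 (working shown to 5 dp, full precision carried).
D = 0.16667² + 0.08333² + 0.08333² + 0.16667² + 0.16667² + 0.08333² + 0.25² = 0.02778 + 0.00694 + 0.00694 + 0.02778 + 0.02778 + 0.00694 + 0.06250 = 0.16667.
So 1 − D = 0.83333, i.e. 0.833 to 3 decimal places.

0.833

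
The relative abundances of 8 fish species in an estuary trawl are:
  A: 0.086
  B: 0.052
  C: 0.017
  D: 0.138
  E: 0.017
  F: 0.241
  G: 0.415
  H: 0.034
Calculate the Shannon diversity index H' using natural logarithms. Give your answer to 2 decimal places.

1.60

Each pᵢ ln pᵢ term (working shown to 4 dp, full precision carried): 0.086×(-2.4534)=-0.2110, 0.052×(-2.9565)=-0.1537, 0.017×(-4.0745)=-0.0693, 0.138×(-1.9805)=-0.2733, 0.017×(-4.0745)=-0.0693, 0.241×(-1.4230)=-0.3429, 0.415×(-0.8795)=-0.3650, 0.034×(-3.3814)=-0.1150.
Sum = -1.5995, so H' = 1.60.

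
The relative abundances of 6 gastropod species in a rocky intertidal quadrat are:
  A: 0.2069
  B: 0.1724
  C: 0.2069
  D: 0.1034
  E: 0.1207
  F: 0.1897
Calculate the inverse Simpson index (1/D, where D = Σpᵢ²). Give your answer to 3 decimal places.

D = 0.2069² + 0.1724² + 0.2069² + 0.1034² + 0.1207² + 0.1897² = 0.0428076 + 0.0297218 + 0.0428076 + 0.0106916 + 0.0145685 + 0.0359861 = 0.1765831 (working shown to 7 dp, full precision carried).
So 1/D = 5.66306, i.e. 5.663 to 3 decimal places.

5.663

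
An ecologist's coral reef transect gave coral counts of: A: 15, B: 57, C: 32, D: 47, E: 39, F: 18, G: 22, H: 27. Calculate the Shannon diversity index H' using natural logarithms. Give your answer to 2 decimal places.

Total N = 15+57+32+47+39+18+22+27 = 257, so the proportions are 0.0584, 0.2218, 0.1245, 0.1829, 0.1518, 0.07, 0.0856, 0.1051 (working shown to 4 dp, full precision carried).
Each pᵢ ln pᵢ term: 0.0584×(-2.8410)=-0.1658, 0.2218×(-1.5060)=-0.3340, 0.1245×(-2.0833)=-0.2594, 0.1829×(-1.6989)=-0.3107, 0.1518×(-1.8855)=-0.2861, 0.07×(-2.6587)=-0.1862, 0.0856×(-2.4580)=-0.2104, 0.1051×(-2.2532)=-0.2367.
Sum = -1.9894, so H' = 1.99.

1.99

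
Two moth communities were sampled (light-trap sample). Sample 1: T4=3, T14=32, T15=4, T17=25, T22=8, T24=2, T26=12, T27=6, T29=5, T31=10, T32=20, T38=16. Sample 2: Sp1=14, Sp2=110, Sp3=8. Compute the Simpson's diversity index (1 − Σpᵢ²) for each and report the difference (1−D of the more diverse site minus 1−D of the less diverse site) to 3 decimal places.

0.577

Sample 1: N=143, proportions 0.020979, 0.2237762, 0.027972, 0.1748252, 0.0559441, 0.013986, 0.0839161, 0.041958, 0.034965, 0.0699301, 0.1398601, 0.1118881, giving 1−D = 0.8678175 (working shown to 7 dp, full precision carried).
Sample 2: N=132, proportions 0.1060606, 0.8333333, 0.0606061, giving 1−D = 0.2906336.
Difference = |0.8678175 − 0.2906336| = 0.5771839, i.e. 0.577 to 3 decimal places.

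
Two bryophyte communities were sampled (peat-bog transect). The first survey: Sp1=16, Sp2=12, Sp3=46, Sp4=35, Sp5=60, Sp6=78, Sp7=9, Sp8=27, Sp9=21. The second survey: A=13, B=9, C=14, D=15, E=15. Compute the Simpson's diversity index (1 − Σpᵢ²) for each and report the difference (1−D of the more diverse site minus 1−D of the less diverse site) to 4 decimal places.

0.0469

The first survey: N=304, proportions 0.0526316, 0.0394737, 0.1513158, 0.1151316, 0.1973684, 0.2565789, 0.0296053, 0.0888158, 0.0690789, giving 1−D = 0.8411963 (working shown to 7 dp, full precision carried).
The second survey: N=66, proportions 0.1969697, 0.1363636, 0.2121212, 0.2272727, 0.2272727, giving 1−D = 0.7943067.
Difference = |0.8411963 − 0.7943067| = 0.0468896, i.e. 0.0469 to 4 decimal places.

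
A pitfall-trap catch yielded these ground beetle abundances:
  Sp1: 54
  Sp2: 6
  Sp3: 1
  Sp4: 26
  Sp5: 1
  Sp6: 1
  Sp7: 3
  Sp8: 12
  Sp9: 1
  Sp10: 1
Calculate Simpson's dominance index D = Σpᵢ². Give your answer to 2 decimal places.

0.34

Total N = 54+6+1+26+1+1+3+12+1+1 = 106, so the proportions are 0.5094, 0.0566, 0.0094, 0.2453, 0.0094, 0.0094, 0.0283, 0.1132, 0.0094, 0.0094 (working shown to 4 dp, full precision carried).
D = 0.5094² + 0.0566² + 0.0094² + 0.2453² + 0.0094² + 0.0094² + 0.0283² + 0.1132² + 0.0094² + 0.0094² = 0.2595 + 0.0032 + 0.0001 + 0.0602 + 0.0001 + 0.0001 + 0.0008 + 0.0128 + 0.0001 + 0.0001 = 0.3370.
To 2 decimal places, D = 0.34.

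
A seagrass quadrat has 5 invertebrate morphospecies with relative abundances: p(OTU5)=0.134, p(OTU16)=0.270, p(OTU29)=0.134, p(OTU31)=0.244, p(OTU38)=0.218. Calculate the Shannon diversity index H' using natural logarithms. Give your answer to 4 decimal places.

Each pᵢ ln pᵢ term (working shown to 6 dp, full precision carried): 0.134×(-2.009915)=-0.269329, 0.27×(-1.309333)=-0.353520, 0.134×(-2.009915)=-0.269329, 0.244×(-1.410587)=-0.344183, 0.218×(-1.523260)=-0.332071.
Sum = -1.568431, so H' = 1.5684.

1.5684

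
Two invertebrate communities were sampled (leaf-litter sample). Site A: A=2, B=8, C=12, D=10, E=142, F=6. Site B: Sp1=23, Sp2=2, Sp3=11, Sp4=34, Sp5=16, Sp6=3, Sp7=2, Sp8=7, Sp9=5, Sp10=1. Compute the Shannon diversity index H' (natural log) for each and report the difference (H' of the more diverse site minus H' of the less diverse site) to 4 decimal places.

Site A: N=180, proportions 0.0111111, 0.0444444, 0.0666667, 0.0555556, 0.7888889, 0.0333333, giving H' = 0.8299315 (working shown to 7 dp, full precision carried).
Site B: N=104, proportions 0.2211538, 0.0192308, 0.1057692, 0.3269231, 0.1538462, 0.0288462, 0.0192308, 0.0673077, 0.0480769, 0.0096154, giving H' = 1.8512382.
Difference = |0.8299315 − 1.8512382| = 1.0213067, i.e. 1.0213 to 4 decimal places.

1.0213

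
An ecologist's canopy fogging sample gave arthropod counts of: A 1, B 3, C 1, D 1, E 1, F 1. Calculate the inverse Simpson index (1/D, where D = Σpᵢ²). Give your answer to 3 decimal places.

Total N = 1+3+1+1+1+1 = 8, so the proportions are 0.125, 0.375, 0.125, 0.125, 0.125, 0.125 (working shown to 7 dp, full precision carried).
D = 0.125² + 0.375² + 0.125² + 0.125² + 0.125² + 0.125² = 0.0156250 + 0.1406250 + 0.0156250 + 0.0156250 + 0.0156250 + 0.0156250 = 0.2187500.
So 1/D = 4.57143, i.e. 4.571 to 3 decimal places.

4.571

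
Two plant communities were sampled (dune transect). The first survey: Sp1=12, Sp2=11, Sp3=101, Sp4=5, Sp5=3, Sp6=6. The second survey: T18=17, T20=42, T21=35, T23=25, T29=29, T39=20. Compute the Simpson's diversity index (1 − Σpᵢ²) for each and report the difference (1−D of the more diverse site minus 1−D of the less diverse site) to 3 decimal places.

0.371

The first survey: N=138, proportions 0.08696, 0.07971, 0.73188, 0.03623, 0.02174, 0.04348, giving 1−D = 0.44675 (working shown to 5 dp, full precision carried).
The second survey: N=168, proportions 0.10119, 0.25, 0.20833, 0.14881, 0.17262, 0.11905, giving 1−D = 0.81774.
Difference = |0.44675 − 0.81774| = 0.37099, i.e. 0.371 to 3 decimal places.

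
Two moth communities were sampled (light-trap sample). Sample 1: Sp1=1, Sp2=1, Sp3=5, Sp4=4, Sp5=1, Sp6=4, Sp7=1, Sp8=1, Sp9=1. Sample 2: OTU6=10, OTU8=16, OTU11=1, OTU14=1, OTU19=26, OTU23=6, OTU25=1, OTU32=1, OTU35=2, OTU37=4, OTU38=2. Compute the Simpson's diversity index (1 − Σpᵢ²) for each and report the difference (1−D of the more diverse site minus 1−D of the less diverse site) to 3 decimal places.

Sample 1: N=19, proportions 0.052632, 0.052632, 0.263158, 0.210526, 0.052632, 0.210526, 0.052632, 0.052632, 0.052632, giving 1−D = 0.825485 (working shown to 6 dp, full precision carried).
Sample 2: N=70, proportions 0.142857, 0.228571, 0.014286, 0.014286, 0.371429, 0.085714, 0.014286, 0.014286, 0.028571, 0.057143, 0.028571, giving 1−D = 0.776327.
Difference = |0.825485 − 0.776327| = 0.049158, i.e. 0.049 to 3 decimal places.

0.049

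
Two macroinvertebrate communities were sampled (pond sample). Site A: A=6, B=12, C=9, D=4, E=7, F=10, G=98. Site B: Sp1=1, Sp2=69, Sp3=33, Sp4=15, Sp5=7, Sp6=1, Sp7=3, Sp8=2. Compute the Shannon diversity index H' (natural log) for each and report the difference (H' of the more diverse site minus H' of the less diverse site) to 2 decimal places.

Site A: N=146, proportions 0.0411, 0.0822, 0.0616, 0.0274, 0.0479, 0.0685, 0.6712, giving H' = 1.2037 (working shown to 4 dp, full precision carried).
Site B: N=131, proportions 0.0076, 0.5267, 0.2519, 0.1145, 0.0534, 0.0076, 0.0229, 0.0153, giving H' = 1.3144.
Difference = |1.2037 − 1.3144| = 0.1107, i.e. 0.11 to 2 decimal places.

0.11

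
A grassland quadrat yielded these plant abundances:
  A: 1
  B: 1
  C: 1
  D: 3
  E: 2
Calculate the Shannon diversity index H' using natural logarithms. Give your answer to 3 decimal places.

Total N = 1+1+1+3+2 = 8, so the proportions are 0.125, 0.125, 0.125, 0.375, 0.25 (working shown to 5 dp, full precision carried).
Each pᵢ ln pᵢ term: 0.125×(-2.07944)=-0.25993, 0.125×(-2.07944)=-0.25993, 0.125×(-2.07944)=-0.25993, 0.375×(-0.98083)=-0.36781, 0.25×(-1.38629)=-0.34657.
Sum = -1.49418, so H' = 1.494.

1.494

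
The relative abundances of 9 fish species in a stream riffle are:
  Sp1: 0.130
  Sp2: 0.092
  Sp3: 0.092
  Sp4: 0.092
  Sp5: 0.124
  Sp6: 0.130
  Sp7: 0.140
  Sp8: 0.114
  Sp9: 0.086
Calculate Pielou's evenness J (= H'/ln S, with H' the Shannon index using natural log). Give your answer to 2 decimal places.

0.99

H' = −Σ pᵢ ln pᵢ = −((-0.2652) + (-0.2195) + (-0.2195) + (-0.2195) + (-0.2588) + (-0.2652) + (-0.2753) + (-0.2476) + (-0.2110)) = 2.1816 (working shown to 4 dp, full precision carried).
With S = 9 species, ln S = 2.1972, so J = 2.1816/2.1972 = 0.9929, i.e. 0.99 to 2 decimal places.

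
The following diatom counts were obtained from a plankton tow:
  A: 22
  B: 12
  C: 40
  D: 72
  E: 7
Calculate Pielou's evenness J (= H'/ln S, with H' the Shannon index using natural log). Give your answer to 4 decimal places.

Total N = 22+12+40+72+7 = 153, so the proportions are 0.143791, 0.078431, 0.261438, 0.470588, 0.045752 (working shown to 6 dp, full precision carried).
H' = −Σ pᵢ ln pᵢ = −((-0.278867) + (-0.199650) + (-0.350734) + (-0.354716) + (-0.141122)) = 1.325089.
With S = 5 species, ln S = 1.609438, so J = 1.325089/1.609438 = 0.823324, i.e. 0.8233 to 4 decimal places.

0.8233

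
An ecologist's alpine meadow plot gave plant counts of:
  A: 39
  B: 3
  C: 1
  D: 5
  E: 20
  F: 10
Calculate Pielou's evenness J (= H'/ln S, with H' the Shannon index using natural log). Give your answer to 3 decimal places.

0.735

Total N = 39+3+1+5+20+10 = 78, so the proportions are 0.5, 0.03846, 0.01282, 0.0641, 0.25641, 0.12821 (working shown to 5 dp, full precision carried).
H' = −Σ pᵢ ln pᵢ = −((-0.34657) + (-0.12531) + (-0.05586) + (-0.17611) + (-0.34897) + (-0.26335)) = 1.31616.
With S = 6 species, ln S = 1.79176, so J = 1.31616/1.79176 = 0.73457, i.e. 0.735 to 3 decimal places.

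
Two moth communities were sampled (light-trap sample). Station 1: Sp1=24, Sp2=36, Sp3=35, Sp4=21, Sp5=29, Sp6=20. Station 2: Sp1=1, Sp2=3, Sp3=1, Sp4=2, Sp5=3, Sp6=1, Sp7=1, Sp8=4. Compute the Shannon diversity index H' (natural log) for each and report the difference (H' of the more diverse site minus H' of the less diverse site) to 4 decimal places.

0.1622

Station 1: N=165, proportions 0.145455, 0.218182, 0.212121, 0.127273, 0.175758, 0.121212, giving H' = 1.765228 (working shown to 6 dp, full precision carried).
Station 2: N=16, proportions 0.0625, 0.1875, 0.0625, 0.125, 0.1875, 0.0625, 0.0625, 0.25, giving H' = 1.927392.
Difference = |1.765228 − 1.927392| = 0.162164, i.e. 0.1622 to 4 decimal places.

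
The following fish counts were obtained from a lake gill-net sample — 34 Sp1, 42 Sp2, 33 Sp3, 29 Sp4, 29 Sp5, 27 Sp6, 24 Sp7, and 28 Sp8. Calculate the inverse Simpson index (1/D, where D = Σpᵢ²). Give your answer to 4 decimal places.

Total N = 34+42+33+29+29+27+24+28 = 246, so the proportions are 0.13821138, 0.17073171, 0.13414634, 0.11788618, 0.11788618, 0.1097561, 0.09756098, 0.11382114 (working shown to 8 dp, full precision carried).
D = 0.13821138² + 0.17073171² + 0.13414634² + 0.11788618² + 0.11788618² + 0.1097561² + 0.09756098² + 0.11382114² = 0.01910239 + 0.02914932 + 0.01799524 + 0.01389715 + 0.01389715 + 0.01204640 + 0.00951814 + 0.01295525 = 0.12856104.
So 1/D = 7.778406, i.e. 7.7784 to 4 decimal places.

7.7784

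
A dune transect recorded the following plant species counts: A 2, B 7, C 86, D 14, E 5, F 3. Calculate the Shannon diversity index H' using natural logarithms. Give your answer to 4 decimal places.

Total N = 2+7+86+14+5+3 = 117, so the proportions are 0.017094, 0.059829, 0.735043, 0.119658, 0.042735, 0.025641 (working shown to 6 dp, full precision carried).
Each pᵢ ln pᵢ term: 0.017094×(-4.069027)=-0.069556, 0.059829×(-2.816264)=-0.168494, 0.735043×(-0.307827)=-0.226266, 0.119658×(-2.123117)=-0.254048, 0.042735×(-3.152736)=-0.134732, 0.025641×(-3.663562)=-0.093937.
Sum = -0.947034, so H' = 0.9470.

0.9470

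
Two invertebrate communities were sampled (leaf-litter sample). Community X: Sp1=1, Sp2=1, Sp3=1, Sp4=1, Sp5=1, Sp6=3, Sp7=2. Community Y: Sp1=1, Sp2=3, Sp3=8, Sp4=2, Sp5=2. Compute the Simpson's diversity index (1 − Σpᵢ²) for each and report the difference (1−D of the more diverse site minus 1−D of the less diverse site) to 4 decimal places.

Community X: N=10, proportions 0.1, 0.1, 0.1, 0.1, 0.1, 0.3, 0.2, giving 1−D = 0.820000 (working shown to 6 dp, full precision carried).
Community Y: N=16, proportions 0.0625, 0.1875, 0.5, 0.125, 0.125, giving 1−D = 0.679688.
Difference = |0.820000 − 0.679688| = 0.140312, i.e. 0.1403 to 4 decimal places.

0.1403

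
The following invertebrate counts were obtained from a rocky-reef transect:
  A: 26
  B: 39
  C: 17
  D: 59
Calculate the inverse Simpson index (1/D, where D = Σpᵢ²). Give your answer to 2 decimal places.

3.33

Total N = 26+39+17+59 = 141, so the proportions are 0.184397, 0.276596, 0.120567, 0.41844 (working shown to 6 dp, full precision carried).
D = 0.184397² + 0.276596² + 0.120567² + 0.41844² = 0.034002 + 0.076505 + 0.014536 + 0.175092 = 0.300136.
So 1/D = 3.3318, i.e. 3.33 to 2 decimal places.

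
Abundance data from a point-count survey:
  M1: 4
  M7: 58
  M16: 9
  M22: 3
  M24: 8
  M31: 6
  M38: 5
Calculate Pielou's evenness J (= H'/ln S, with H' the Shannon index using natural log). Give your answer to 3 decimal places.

Total N = 4+58+9+3+8+6+5 = 93, so the proportions are 0.04301, 0.62366, 0.09677, 0.03226, 0.08602, 0.06452, 0.05376 (working shown to 5 dp, full precision carried).
H' = −Σ pᵢ ln pᵢ = −((-0.13532) + (-0.29446) + (-0.22600) + (-0.11077) + (-0.21102) + (-0.17683) + (-0.15716)) = 1.31158.
With S = 7 species, ln S = 1.94591, so J = 1.31158/1.94591 = 0.67402, i.e. 0.674 to 3 decimal places.

0.674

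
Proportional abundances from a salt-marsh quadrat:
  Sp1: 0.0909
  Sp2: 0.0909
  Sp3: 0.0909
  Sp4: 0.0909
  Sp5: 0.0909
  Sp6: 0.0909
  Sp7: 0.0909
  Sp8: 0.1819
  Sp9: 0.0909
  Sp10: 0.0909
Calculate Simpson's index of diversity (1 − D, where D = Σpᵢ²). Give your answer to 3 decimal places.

D = 0.0909² + 0.0909² + 0.0909² + 0.0909² + 0.0909² + 0.0909² + 0.0909² + 0.1819² + 0.0909² + 0.0909² = 0.00826 + 0.00826 + 0.00826 + 0.00826 + 0.00826 + 0.00826 + 0.00826 + 0.03309 + 0.00826 + 0.00826 = 0.10745 (working shown to 5 dp, full precision carried).
So 1 − D = 0.89255, i.e. 0.893 to 3 decimal places.

0.893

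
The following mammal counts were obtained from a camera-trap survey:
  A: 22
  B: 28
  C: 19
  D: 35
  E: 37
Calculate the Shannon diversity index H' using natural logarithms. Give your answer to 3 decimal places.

1.578

Total N = 22+28+19+35+37 = 141, so the proportions are 0.15603, 0.19858, 0.13475, 0.24823, 0.26241 (working shown to 5 dp, full precision carried).
Each pᵢ ln pᵢ term: 0.15603×(-1.85772)=-0.28986, 0.19858×(-1.61656)=-0.32102, 0.13475×(-2.00432)=-0.27009, 0.24823×(-1.39341)=-0.34588, 0.26241×(-1.33784)=-0.35106.
Sum = -1.57791, so H' = 1.578.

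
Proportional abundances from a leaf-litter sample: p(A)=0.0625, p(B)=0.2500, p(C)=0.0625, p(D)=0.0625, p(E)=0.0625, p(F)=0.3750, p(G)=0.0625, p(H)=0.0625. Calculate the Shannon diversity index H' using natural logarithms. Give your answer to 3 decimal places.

Each pᵢ ln pᵢ term (working shown to 5 dp, full precision carried): 0.0625×(-2.77259)=-0.17329, 0.25×(-1.38629)=-0.34657, 0.0625×(-2.77259)=-0.17329, 0.0625×(-2.77259)=-0.17329, 0.0625×(-2.77259)=-0.17329, 0.375×(-0.98083)=-0.36781, 0.0625×(-2.77259)=-0.17329, 0.0625×(-2.77259)=-0.17329.
Sum = -1.75411, so H' = 1.754.

1.754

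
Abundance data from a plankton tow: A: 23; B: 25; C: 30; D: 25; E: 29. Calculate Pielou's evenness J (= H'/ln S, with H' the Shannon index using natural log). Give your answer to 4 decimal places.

Total N = 23+25+30+25+29 = 132, so the proportions are 0.174242, 0.189394, 0.227273, 0.189394, 0.219697 (working shown to 6 dp, full precision carried).
H' = −Σ pᵢ ln pᵢ = −((-0.304455) + (-0.315138) + (-0.336728) + (-0.315138) + (-0.332952)) = 1.604411.
With S = 5 species, ln S = 1.609438, so J = 1.604411/1.609438 = 0.996876, i.e. 0.9969 to 4 decimal places.

0.9969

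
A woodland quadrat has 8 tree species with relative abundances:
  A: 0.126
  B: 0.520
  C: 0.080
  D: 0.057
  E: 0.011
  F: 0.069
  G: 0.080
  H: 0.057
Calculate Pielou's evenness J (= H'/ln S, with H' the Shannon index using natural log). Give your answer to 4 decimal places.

H' = −Σ pᵢ ln pᵢ = −((-0.261006) + (-0.340042) + (-0.202058) + (-0.163288) + (-0.049608) + (-0.184482) + (-0.202058) + (-0.163288)) = 1.565830 (working shown to 6 dp, full precision carried).
With S = 8 species, ln S = 2.079442, so J = 1.565830/2.079442 = 0.753005, i.e. 0.7530 to 4 decimal places.

0.7530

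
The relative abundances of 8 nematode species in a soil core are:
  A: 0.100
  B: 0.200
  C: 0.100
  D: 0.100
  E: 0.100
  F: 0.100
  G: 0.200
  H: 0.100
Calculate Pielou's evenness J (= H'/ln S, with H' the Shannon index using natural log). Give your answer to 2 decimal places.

H' = −Σ pᵢ ln pᵢ = −((-0.2303) + (-0.3219) + (-0.2303) + (-0.2303) + (-0.2303) + (-0.2303) + (-0.3219) + (-0.2303)) = 2.0253 (working shown to 4 dp, full precision carried).
With S = 8 species, ln S = 2.0794, so J = 2.0253/2.0794 = 0.9740, i.e. 0.97 to 2 decimal places.

0.97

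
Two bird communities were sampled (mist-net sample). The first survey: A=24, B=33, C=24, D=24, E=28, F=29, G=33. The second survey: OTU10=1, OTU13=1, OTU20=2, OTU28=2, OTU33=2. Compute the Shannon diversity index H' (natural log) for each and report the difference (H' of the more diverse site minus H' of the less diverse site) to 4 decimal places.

0.3773

The first survey: N=195, proportions 0.123077, 0.169231, 0.123077, 0.123077, 0.14359, 0.148718, 0.169231, giving H' = 1.936883 (working shown to 6 dp, full precision carried).
The second survey: N=8, proportions 0.125, 0.125, 0.25, 0.25, 0.25, giving H' = 1.559581.
Difference = |1.936883 − 1.559581| = 0.377302, i.e. 0.3773 to 4 decimal places.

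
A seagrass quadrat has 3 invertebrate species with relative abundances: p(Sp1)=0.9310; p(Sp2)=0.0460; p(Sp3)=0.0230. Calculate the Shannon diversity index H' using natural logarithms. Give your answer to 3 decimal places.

0.295

Each pᵢ ln pᵢ term (working shown to 5 dp, full precision carried): 0.931×(-0.07150)=-0.06656, 0.046×(-3.07911)=-0.14164, 0.023×(-3.77226)=-0.08676.
Sum = -0.29496, so H' = 0.295.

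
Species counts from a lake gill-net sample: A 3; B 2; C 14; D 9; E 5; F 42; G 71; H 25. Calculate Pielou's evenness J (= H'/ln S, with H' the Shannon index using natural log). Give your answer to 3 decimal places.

0.758

Total N = 3+2+14+9+5+42+71+25 = 171, so the proportions are 0.01754, 0.0117, 0.08187, 0.05263, 0.02924, 0.24561, 0.4152, 0.1462 (working shown to 5 dp, full precision carried).
H' = −Σ pᵢ ln pᵢ = −((-0.07093) + (-0.05203) + (-0.20489) + (-0.15497) + (-0.10328) + (-0.34484) + (-0.36496) + (-0.28111)) = 1.57701.
With S = 8 species, ln S = 2.07944, so J = 1.57701/2.07944 = 0.75838, i.e. 0.758 to 3 decimal places.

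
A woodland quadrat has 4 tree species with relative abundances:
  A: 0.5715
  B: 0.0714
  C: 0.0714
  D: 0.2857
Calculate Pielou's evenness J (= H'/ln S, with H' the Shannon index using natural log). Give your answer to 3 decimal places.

H' = −Σ pᵢ ln pᵢ = −((-0.31975) + (-0.18846) + (-0.18846) + (-0.35793)) = 1.05459 (working shown to 5 dp, full precision carried).
With S = 4 species, ln S = 1.38629, so J = 1.05459/1.38629 = 0.76073, i.e. 0.761 to 3 decimal places.

0.761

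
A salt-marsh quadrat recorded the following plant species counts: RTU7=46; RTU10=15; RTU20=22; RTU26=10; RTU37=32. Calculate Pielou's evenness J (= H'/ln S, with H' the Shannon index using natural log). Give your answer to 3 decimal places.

0.919

Total N = 46+15+22+10+32 = 125, so the proportions are 0.368, 0.12, 0.176, 0.08, 0.256 (working shown to 5 dp, full precision carried).
H' = −Σ pᵢ ln pᵢ = −((-0.36788) + (-0.25443) + (-0.30576) + (-0.20206) + (-0.34882)) = 1.47895.
With S = 5 species, ln S = 1.60944, so J = 1.47895/1.60944 = 0.91892, i.e. 0.919 to 3 decimal places.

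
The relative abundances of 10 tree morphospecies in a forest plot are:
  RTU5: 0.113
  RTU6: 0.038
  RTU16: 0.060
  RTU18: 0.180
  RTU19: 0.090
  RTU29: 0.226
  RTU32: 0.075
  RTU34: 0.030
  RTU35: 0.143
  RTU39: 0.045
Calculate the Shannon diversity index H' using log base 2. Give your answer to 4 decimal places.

Each pᵢ log₂ pᵢ term (working shown to 6 dp, full precision carried): 0.113×(-3.145605)=-0.355453, 0.038×(-4.717857)=-0.179279, 0.06×(-4.058894)=-0.243534, 0.18×(-2.473931)=-0.445308, 0.09×(-3.473931)=-0.312654, 0.226×(-2.145605)=-0.484907, 0.075×(-3.736966)=-0.280272, 0.03×(-5.058894)=-0.151767, 0.143×(-2.805913)=-0.401246, 0.045×(-4.473931)=-0.201327.
Sum = -3.055745, so H' = 3.0557.

3.0557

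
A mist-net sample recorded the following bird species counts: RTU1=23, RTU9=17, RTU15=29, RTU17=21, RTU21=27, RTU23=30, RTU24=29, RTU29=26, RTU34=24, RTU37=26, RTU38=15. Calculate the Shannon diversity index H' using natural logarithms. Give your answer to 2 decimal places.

2.38

Total N = 23+17+29+21+27+30+29+26+24+26+15 = 267, so the proportions are 0.0861, 0.0637, 0.1086, 0.0787, 0.1011, 0.1124, 0.1086, 0.0974, 0.0899, 0.0974, 0.0562 (working shown to 4 dp, full precision carried).
Each pᵢ ln pᵢ term: 0.0861×(-2.4518)=-0.2112, 0.0637×(-2.7540)=-0.1754, 0.1086×(-2.2200)=-0.2411, 0.0787×(-2.5427)=-0.2000, 0.1011×(-2.2914)=-0.2317, 0.1124×(-2.1861)=-0.2456, 0.1086×(-2.2200)=-0.2411, 0.0974×(-2.3292)=-0.2268, 0.0899×(-2.4092)=-0.2166, 0.0974×(-2.3292)=-0.2268, 0.0562×(-2.8792)=-0.1618.
Sum = -2.3780, so H' = 2.38.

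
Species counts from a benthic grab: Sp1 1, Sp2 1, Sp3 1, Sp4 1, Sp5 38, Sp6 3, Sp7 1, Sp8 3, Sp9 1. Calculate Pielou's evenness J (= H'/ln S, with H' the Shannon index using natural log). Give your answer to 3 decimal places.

Total N = 1+1+1+1+38+3+1+3+1 = 50, so the proportions are 0.02, 0.02, 0.02, 0.02, 0.76, 0.06, 0.02, 0.06, 0.02 (working shown to 5 dp, full precision carried).
H' = −Σ pᵢ ln pᵢ = −((-0.07824) + (-0.07824) + (-0.07824) + (-0.07824) + (-0.20857) + (-0.16880) + (-0.07824) + (-0.16880) + (-0.07824)) = 1.01562.
With S = 9 species, ln S = 2.19722, so J = 1.01562/2.19722 = 0.46223, i.e. 0.462 to 3 decimal places.

0.462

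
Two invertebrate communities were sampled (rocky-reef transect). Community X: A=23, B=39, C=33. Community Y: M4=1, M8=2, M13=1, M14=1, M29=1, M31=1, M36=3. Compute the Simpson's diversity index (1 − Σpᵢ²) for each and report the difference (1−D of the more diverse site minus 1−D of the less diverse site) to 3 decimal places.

Community X: N=95, proportions 0.24211, 0.41053, 0.34737, giving 1−D = 0.65219 (working shown to 5 dp, full precision carried).
Community Y: N=10, proportions 0.1, 0.2, 0.1, 0.1, 0.1, 0.1, 0.3, giving 1−D = 0.82000.
Difference = |0.65219 − 0.82000| = 0.16781, i.e. 0.168 to 3 decimal places.

0.168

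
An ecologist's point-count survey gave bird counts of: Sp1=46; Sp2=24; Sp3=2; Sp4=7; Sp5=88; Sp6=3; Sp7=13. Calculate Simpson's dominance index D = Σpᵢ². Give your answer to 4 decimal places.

0.3185

Total N = 46+24+2+7+88+3+13 = 183, so the proportions are 0.251366, 0.131148, 0.010929, 0.038251, 0.480874, 0.016393, 0.071038 (working shown to 6 dp, full precision carried).
D = 0.251366² + 0.131148² + 0.010929² + 0.038251² + 0.480874² + 0.016393² + 0.071038² = 0.063185 + 0.017200 + 0.000119 + 0.001463 + 0.231240 + 0.000269 + 0.005046 = 0.318522.
To 4 decimal places, D = 0.3185.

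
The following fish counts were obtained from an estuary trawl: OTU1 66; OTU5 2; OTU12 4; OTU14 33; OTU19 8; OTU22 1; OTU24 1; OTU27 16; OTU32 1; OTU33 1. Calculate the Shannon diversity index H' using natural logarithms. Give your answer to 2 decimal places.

Total N = 66+2+4+33+8+1+1+16+1+1 = 133, so the proportions are 0.4962, 0.015, 0.0301, 0.2481, 0.0602, 0.0075, 0.0075, 0.1203, 0.0075, 0.0075 (working shown to 4 dp, full precision carried).
Each pᵢ ln pᵢ term: 0.4962×(-0.7007)=-0.3477, 0.015×(-4.1972)=-0.0631, 0.0301×(-3.5041)=-0.1054, 0.2481×(-1.3938)=-0.3458, 0.0602×(-2.8109)=-0.1691, 0.0075×(-4.8903)=-0.0368, 0.0075×(-4.8903)=-0.0368, 0.1203×(-2.1178)=-0.2548, 0.0075×(-4.8903)=-0.0368, 0.0075×(-4.8903)=-0.0368.
Sum = -1.4330, so H' = 1.43.

1.43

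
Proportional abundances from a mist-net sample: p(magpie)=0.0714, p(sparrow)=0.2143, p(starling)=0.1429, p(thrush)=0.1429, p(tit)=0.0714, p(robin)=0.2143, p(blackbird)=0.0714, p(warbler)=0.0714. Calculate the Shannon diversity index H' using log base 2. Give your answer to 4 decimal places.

2.8422

Each pᵢ log₂ pᵢ term (working shown to 6 dp, full precision carried): 0.0714×(-3.807932)=-0.271886, 0.2143×(-2.222296)=-0.476238, 0.1429×(-2.806922)=-0.401109, 0.1429×(-2.806922)=-0.401109, 0.0714×(-3.807932)=-0.271886, 0.2143×(-2.222296)=-0.476238, 0.0714×(-3.807932)=-0.271886, 0.0714×(-3.807932)=-0.271886.
Sum = -2.842240, so H' = 2.8422.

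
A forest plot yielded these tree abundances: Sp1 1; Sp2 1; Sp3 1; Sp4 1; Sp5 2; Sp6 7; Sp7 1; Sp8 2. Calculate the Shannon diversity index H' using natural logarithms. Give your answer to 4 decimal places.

Total N = 1+1+1+1+2+7+1+2 = 16, so the proportions are 0.0625, 0.0625, 0.0625, 0.0625, 0.125, 0.4375, 0.0625, 0.125 (working shown to 6 dp, full precision carried).
Each pᵢ ln pᵢ term: 0.0625×(-2.772589)=-0.173287, 0.0625×(-2.772589)=-0.173287, 0.0625×(-2.772589)=-0.173287, 0.0625×(-2.772589)=-0.173287, 0.125×(-2.079442)=-0.259930, 0.4375×(-0.826679)=-0.361672, 0.0625×(-2.772589)=-0.173287, 0.125×(-2.079442)=-0.259930.
Sum = -1.747966, so H' = 1.7480.

1.7480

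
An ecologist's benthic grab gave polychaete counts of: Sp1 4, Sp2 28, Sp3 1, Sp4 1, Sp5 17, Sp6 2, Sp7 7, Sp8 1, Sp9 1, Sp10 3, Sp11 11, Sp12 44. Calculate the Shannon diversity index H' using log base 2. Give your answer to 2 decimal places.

2.60

Total N = 4+28+1+1+17+2+7+1+1+3+11+44 = 120, so the proportions are 0.0333, 0.2333, 0.0083, 0.0083, 0.1417, 0.0167, 0.0583, 0.0083, 0.0083, 0.025, 0.0917, 0.3667 (working shown to 4 dp, full precision carried).
Each pᵢ log₂ pᵢ term: 0.0333×(-4.9069)=-0.1636, 0.2333×(-2.0995)=-0.4899, 0.0083×(-6.9069)=-0.0576, 0.0083×(-6.9069)=-0.0576, 0.1417×(-2.8194)=-0.3994, 0.0167×(-5.9069)=-0.0984, 0.0583×(-4.0995)=-0.2391, 0.0083×(-6.9069)=-0.0576, 0.0083×(-6.9069)=-0.0576, 0.025×(-5.3219)=-0.1330, 0.0917×(-3.4475)=-0.3160, 0.3667×(-1.4475)=-0.5307.
Sum = -2.6005, so H' = 2.60.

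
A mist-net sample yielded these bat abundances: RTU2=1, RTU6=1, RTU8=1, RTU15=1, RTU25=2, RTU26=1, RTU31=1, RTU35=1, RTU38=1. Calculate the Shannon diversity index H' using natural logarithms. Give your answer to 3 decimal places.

2.164

Total N = 1+1+1+1+2+1+1+1+1 = 10, so the proportions are 0.1, 0.1, 0.1, 0.1, 0.2, 0.1, 0.1, 0.1, 0.1 (working shown to 5 dp, full precision carried).
Each pᵢ ln pᵢ term: 0.1×(-2.30259)=-0.23026, 0.1×(-2.30259)=-0.23026, 0.1×(-2.30259)=-0.23026, 0.1×(-2.30259)=-0.23026, 0.2×(-1.60944)=-0.32189, 0.1×(-2.30259)=-0.23026, 0.1×(-2.30259)=-0.23026, 0.1×(-2.30259)=-0.23026, 0.1×(-2.30259)=-0.23026.
Sum = -2.16396, so H' = 2.164.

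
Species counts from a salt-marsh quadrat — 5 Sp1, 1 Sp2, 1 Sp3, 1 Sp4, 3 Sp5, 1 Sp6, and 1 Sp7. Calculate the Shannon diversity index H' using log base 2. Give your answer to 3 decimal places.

2.442

Total N = 5+1+1+1+3+1+1 = 13, so the proportions are 0.38462, 0.07692, 0.07692, 0.07692, 0.23077, 0.07692, 0.07692 (working shown to 5 dp, full precision carried).
Each pᵢ log₂ pᵢ term: 0.38462×(-1.37851)=-0.53020, 0.07692×(-3.70044)=-0.28465, 0.07692×(-3.70044)=-0.28465, 0.07692×(-3.70044)=-0.28465, 0.23077×(-2.11548)=-0.48819, 0.07692×(-3.70044)=-0.28465, 0.07692×(-3.70044)=-0.28465.
Sum = -2.44163, so H' = 2.442.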